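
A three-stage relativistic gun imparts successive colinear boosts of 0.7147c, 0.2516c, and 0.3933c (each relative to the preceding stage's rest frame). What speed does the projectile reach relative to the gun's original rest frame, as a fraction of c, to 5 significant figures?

u ≈ 0.91695c

Compose boost 2: (0.2516 + 0.7147)/(1 + 0.2516×0.7147) = 0.96630/1.179819 = 0.8190243
Compose boost 3: (0.3933 + 0.8190243)/(1 + 0.3933×0.8190243) = 1.212324/1.322122 = 0.91695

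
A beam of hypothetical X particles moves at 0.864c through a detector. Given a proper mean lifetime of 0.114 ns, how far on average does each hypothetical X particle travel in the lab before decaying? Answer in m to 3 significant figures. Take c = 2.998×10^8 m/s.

γ = 1/√(1 − 0.864²) = 1.9861
Dilated lifetime: Δt = γτ₀ = 1.9861 × 0.114 ns = 0.22642 ns
d = vΔt = 0.864c × 0.22642 ns = 2.5903×10^8 m/s × 2.2642×10^-10 s = 0.0586 m

d ≈ 0.0586 m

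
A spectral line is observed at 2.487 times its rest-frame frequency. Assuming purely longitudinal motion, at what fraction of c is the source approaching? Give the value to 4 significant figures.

f_obs/f_src = √((1+β)/(1−β)) = 2.487  ⇒  (1+β)/(1−β) = 6.18517
β = |1 − D²|/(1 + D²) = |1 − 6.18517|/(1 + 6.18517) = 0.7216

β ≈ 0.7216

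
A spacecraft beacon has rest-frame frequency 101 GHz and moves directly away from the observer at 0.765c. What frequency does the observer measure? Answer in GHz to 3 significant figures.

Relativistic Doppler: f_obs = f_src √((1−β)/(1+β))
= 101 × √(0.23500/1.7650) = 101 × 0.36489 = 36.9 GHz

f_obs ≈ 36.9 GHz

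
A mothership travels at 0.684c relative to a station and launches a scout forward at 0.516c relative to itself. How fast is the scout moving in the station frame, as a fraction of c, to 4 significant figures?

u ≈ 0.8870c

Compose boost 2: (0.516 + 0.684)/(1 + 0.516×0.684) = 1.200/1.35294 = 0.8870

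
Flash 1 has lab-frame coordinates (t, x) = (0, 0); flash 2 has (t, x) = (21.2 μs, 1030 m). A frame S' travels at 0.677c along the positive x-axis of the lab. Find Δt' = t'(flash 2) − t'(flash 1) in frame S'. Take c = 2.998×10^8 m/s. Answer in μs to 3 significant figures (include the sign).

γ = 1/√(1 − 0.677²) = 1.3587
Δt' = γ(Δt − vΔx/c²) = 1.3587 × (21.2 μs − 0.677×1030 m / (2.998×10^8 m/s))
= 1.3587 × (18.874 μs) = 25.6 μs

Δt' ≈ 25.6 μs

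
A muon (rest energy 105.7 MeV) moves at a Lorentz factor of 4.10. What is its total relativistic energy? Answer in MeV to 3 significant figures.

γ = 4.10 (given)
E = γm₀c² = 4.10 × 105.7 MeV = 433 MeV

E ≈ 433 MeV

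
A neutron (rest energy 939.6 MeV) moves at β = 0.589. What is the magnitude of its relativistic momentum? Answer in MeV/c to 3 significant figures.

γ = 1/√(1 − 0.589²) = 1.2374
p = γβm₀c = 1.2374 × 0.589 × 939.6 MeV/c = 685 MeV/c

p ≈ 685 MeV/c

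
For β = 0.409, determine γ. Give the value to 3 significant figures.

γ ≈ 1.10

γ = 1/√(1 − β²) = 1/√(1 − 0.409²) = 1/√(0.83272) = 1.10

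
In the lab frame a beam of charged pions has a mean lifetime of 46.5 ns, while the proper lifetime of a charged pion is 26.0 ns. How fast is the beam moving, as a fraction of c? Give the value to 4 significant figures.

β ≈ 0.8291

γ = Δt/τ₀ = 46.5/26.0 = 1.78846
β = √(1 − 1/γ²) = √(1 − 1/1.78846²) = 0.8291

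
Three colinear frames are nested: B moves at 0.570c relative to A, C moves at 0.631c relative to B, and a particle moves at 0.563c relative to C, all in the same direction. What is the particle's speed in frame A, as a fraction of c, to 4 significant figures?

Compose boost 2: (0.631 + 0.570)/(1 + 0.631×0.570) = 1.201/1.35967 = 0.883303
Compose boost 3: (0.563 + 0.883303)/(1 + 0.563×0.883303) = 1.44630/1.49730 = 0.9659

u ≈ 0.9659c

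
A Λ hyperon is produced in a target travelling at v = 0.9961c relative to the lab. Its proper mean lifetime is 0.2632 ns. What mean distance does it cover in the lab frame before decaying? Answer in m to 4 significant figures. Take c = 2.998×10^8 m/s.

γ = 1/√(1 − 0.9961²) = 11.3338
Dilated lifetime: Δt = γτ₀ = 11.3338 × 0.2632 ns = 2.98306 ns
d = vΔt = 0.9961c × 2.98306 ns = 2.98631×10^8 m/s × 2.98306×10^-9 s = 0.8908 m

d ≈ 0.8908 m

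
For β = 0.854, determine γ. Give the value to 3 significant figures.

γ ≈ 1.92

γ = 1/√(1 − β²) = 1/√(1 − 0.854²) = 1/√(0.27068) = 1.92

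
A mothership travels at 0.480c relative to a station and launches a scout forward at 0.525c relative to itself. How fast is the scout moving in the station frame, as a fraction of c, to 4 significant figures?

u ≈ 0.8027c

Compose boost 2: (0.525 + 0.480)/(1 + 0.525×0.480) = 1.005/1.25200 = 0.8027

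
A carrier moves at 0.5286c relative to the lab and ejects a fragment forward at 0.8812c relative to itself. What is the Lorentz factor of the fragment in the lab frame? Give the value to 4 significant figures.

γ ≈ 3.653

u_lab = (0.8812 + 0.5286)/(1 + 0.8812×0.5286) = 1.4098/1.465802 = 0.9617941
γ = 1/√(1 − 0.9617941²) = 3.653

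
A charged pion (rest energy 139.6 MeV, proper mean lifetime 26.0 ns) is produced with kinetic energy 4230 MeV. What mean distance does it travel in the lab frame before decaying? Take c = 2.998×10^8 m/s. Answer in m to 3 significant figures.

γ = 1 + K/(m₀c²) = 1 + 4230/139.6 = 31.301
β = √(1 − 1/γ²) = 0.99949
Dilated lifetime: γτ₀ = 31.301 × 26.0 ns = 813.82 ns
d = βc·γτ₀ = 0.99949 × (2.998×10^8 m/s) × 8.1382×10^-7 s = 244 m

d ≈ 244 m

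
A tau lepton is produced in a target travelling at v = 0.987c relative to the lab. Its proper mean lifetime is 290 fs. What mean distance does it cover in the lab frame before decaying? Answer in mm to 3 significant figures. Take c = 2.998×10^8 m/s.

d ≈ 0.534 mm

γ = 1/√(1 − 0.987²) = 6.2220
Dilated lifetime: Δt = γτ₀ = 6.2220 × 290 fs = 1804.4 fs
d = vΔt = 0.987c × 1804.4 fs = 2.9590×10^8 m/s × 1.8044×10^-12 s = 0.534 mm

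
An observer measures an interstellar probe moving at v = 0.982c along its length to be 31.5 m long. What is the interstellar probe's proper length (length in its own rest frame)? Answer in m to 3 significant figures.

L₀ ≈ 167 m

γ = 1/√(1 − 0.982²) = 5.2943
L₀ = γL = 5.2943 × 31.5 = 167 m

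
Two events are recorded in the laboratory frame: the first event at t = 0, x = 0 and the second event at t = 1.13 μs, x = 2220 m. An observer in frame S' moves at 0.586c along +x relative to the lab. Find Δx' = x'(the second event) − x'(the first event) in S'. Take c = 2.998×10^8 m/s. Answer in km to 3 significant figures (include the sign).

Δx' ≈ 2.49 km

γ = 1/√(1 − 0.586²) = 1.2341
Δx' = γ(Δx − vΔt) = 1.2341 × (2220 m − 0.586×(2.998×10^8 m/s)×1.13×10^-6 s)
= 1.2341 × (2021.5 m) = 2.49 km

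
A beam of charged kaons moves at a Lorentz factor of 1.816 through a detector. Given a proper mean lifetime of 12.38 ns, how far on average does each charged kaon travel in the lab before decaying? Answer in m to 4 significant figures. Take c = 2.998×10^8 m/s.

β = √(1 − 1/γ²) = √(1 − 1/1.816²) = 0.834729
Dilated lifetime: Δt = γτ₀ = 1.816 × 12.38 ns = 22.4821 ns
d = vΔt = 0.834729c × 22.4821 ns = 2.50252×10^8 m/s × 2.24821×10^-8 s = 5.626 m

d ≈ 5.626 m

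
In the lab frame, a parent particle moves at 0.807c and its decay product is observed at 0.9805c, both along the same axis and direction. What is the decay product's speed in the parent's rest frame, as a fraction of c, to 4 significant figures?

u' ≈ 0.8312c

Inverse velocity addition: u' = (u − v)/(1 − uv/c²)
= (0.9805 − 0.807)/(1 − 0.9805×0.807) = 0.1735/0.208736 = 0.8312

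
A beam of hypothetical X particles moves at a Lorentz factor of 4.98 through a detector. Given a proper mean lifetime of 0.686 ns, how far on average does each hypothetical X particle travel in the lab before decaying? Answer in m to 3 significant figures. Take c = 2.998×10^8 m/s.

β = √(1 − 1/γ²) = √(1 − 1/4.98²) = 0.97963
Dilated lifetime: Δt = γτ₀ = 4.98 × 0.686 ns = 3.4163 ns
d = vΔt = 0.97963c × 3.4163 ns = 2.9369×10^8 m/s × 3.4163×10^-9 s = 1.00 m

d ≈ 1.00 m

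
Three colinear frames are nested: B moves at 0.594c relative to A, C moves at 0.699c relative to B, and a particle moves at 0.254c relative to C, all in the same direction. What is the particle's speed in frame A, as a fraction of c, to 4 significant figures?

u ≈ 0.9477c

Compose boost 2: (0.699 + 0.594)/(1 + 0.699×0.594) = 1.293/1.41521 = 0.913648
Compose boost 3: (0.254 + 0.913648)/(1 + 0.254×0.913648) = 1.16765/1.23207 = 0.9477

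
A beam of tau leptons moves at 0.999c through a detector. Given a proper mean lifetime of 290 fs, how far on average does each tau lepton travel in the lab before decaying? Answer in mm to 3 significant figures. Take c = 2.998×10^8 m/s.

d ≈ 1.94 mm

γ = 1/√(1 − 0.999²) = 22.366
Dilated lifetime: Δt = γτ₀ = 22.366 × 290 fs = 6486.2 fs
d = vΔt = 0.999c × 6486.2 fs = 2.9950×10^8 m/s × 6.4862×10^-12 s = 1.94 mm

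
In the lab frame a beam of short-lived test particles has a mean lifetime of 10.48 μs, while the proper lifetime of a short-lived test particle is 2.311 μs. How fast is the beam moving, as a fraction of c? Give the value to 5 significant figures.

β ≈ 0.97538

γ = Δt/τ₀ = 10.48/2.311 = 4.534833
β = √(1 − 1/γ²) = √(1 − 1/4.534833²) = 0.97538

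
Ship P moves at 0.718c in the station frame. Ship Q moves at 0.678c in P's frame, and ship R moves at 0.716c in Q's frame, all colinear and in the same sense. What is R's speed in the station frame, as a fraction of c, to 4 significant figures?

Compose boost 2: (0.678 + 0.718)/(1 + 0.678×0.718) = 1.396/1.48680 = 0.938927
Compose boost 3: (0.716 + 0.938927)/(1 + 0.716×0.938927) = 1.65493/1.67227 = 0.9896

u ≈ 0.9896c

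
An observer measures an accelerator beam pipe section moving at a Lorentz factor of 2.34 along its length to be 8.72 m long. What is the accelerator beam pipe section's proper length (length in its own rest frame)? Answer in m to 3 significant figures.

L₀ ≈ 20.4 m

γ = 2.34 (given)
L₀ = γL = 2.34 × 8.72 = 20.4 m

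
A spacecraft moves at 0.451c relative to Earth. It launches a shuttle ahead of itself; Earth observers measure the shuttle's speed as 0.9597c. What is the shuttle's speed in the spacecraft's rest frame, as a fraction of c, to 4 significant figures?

u' ≈ 0.8969c

Inverse velocity addition: u' = (u − v)/(1 − uv/c²)
= (0.9597 − 0.451)/(1 − 0.9597×0.451) = 0.5087/0.567175 = 0.8969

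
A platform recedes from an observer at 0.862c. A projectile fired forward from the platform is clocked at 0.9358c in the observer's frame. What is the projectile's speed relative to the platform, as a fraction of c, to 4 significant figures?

u' ≈ 0.3817c

Inverse velocity addition: u' = (u − v)/(1 − uv/c²)
= (0.9358 − 0.862)/(1 − 0.9358×0.862) = 0.07380/0.193340 = 0.3817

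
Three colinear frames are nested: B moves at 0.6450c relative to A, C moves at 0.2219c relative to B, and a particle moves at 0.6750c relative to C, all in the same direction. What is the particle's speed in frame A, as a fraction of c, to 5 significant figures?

u ≈ 0.94806c

Compose boost 2: (0.2219 + 0.6450)/(1 + 0.2219×0.6450) = 0.86690/1.143126 = 0.7583594
Compose boost 3: (0.6750 + 0.7583594)/(1 + 0.6750×0.7583594) = 1.433359/1.511893 = 0.94806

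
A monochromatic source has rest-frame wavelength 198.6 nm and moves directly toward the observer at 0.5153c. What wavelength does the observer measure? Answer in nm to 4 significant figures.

λ_obs ≈ 112.3 nm

Relativistic Doppler: λ_obs = λ_src √((1−β)/(1+β))
= 198.6 × √(0.484700/1.51530) = 198.6 × 0.565571 = 112.3 nm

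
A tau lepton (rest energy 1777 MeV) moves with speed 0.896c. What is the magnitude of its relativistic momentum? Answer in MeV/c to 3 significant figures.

p ≈ 3590 MeV/c

γ = 1/√(1 − 0.896²) = 2.2520
p = γβm₀c = 2.2520 × 0.896 × 1777 MeV/c = 3590 MeV/c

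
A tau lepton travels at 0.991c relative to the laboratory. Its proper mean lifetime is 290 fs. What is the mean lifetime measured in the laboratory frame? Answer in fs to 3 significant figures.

Δt ≈ 2170 fs

γ = 1/√(1 − 0.991²) = 7.4704
Time dilation: Δt = γτ₀ = 7.4704 × 290 fs = 2170 fs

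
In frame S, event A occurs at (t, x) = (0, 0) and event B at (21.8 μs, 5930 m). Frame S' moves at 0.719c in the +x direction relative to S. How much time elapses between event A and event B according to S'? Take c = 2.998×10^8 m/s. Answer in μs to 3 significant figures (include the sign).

Δt' ≈ 10.9 μs

γ = 1/√(1 − 0.719²) = 1.4388
Δt' = γ(Δt − vΔx/c²) = 1.4388 × (21.8 μs − 0.719×5930 m / (2.998×10^8 m/s))
= 1.4388 × (7.5783 μs) = 10.9 μs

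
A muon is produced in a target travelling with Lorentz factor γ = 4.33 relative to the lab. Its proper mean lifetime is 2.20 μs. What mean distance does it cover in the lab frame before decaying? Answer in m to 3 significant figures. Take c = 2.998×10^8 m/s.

β = √(1 − 1/γ²) = √(1 − 1/4.33²) = 0.97297
Dilated lifetime: Δt = γτ₀ = 4.33 × 2.20 μs = 9.5260 μs
d = vΔt = 0.97297c × 9.5260 μs = 2.9170×10^8 m/s × 9.5260×10^-6 s = 2780 m

d ≈ 2780 m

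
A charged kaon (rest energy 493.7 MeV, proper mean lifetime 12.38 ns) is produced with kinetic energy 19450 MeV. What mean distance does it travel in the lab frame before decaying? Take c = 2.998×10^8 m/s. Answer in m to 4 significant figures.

d ≈ 149.9 m

γ = 1 + K/(m₀c²) = 1 + 19450/493.7 = 40.3964
β = √(1 − 1/γ²) = 0.999694
Dilated lifetime: γτ₀ = 40.3964 × 12.38 ns = 500.107 ns
d = βc·γτ₀ = 0.999694 × (2.998×10^8 m/s) × 5.00107×10^-7 s = 149.9 m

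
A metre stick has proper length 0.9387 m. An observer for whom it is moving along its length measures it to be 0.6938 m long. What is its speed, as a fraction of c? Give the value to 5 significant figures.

γ = L₀/L = 0.9387/0.6938 = 1.352984
β = √(1 − 1/γ²) = 0.67359

β ≈ 0.67359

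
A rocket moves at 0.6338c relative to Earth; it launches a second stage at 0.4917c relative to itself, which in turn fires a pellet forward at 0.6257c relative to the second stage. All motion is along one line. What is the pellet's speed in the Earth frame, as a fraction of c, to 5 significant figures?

Compose boost 2: (0.4917 + 0.6338)/(1 + 0.4917×0.6338) = 1.1255/1.311639 = 0.8580864
Compose boost 3: (0.6257 + 0.8580864)/(1 + 0.6257×0.8580864) = 1.483786/1.536905 = 0.96544

u ≈ 0.96544c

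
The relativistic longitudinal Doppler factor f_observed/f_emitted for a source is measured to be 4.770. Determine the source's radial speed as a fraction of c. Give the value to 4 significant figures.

β ≈ 0.9158

f_obs/f_src = √((1+β)/(1−β)) = 4.770  ⇒  (1+β)/(1−β) = 22.7529
β = |1 − D²|/(1 + D²) = |1 − 22.7529|/(1 + 22.7529) = 0.9158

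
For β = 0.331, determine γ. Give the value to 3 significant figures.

γ ≈ 1.06

γ = 1/√(1 − β²) = 1/√(1 − 0.331²) = 1/√(0.89044) = 1.06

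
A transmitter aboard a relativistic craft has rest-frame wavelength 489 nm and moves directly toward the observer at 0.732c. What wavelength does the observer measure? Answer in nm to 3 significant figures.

λ_obs ≈ 192 nm

Relativistic Doppler: λ_obs = λ_src √((1−β)/(1+β))
= 489 × √(0.26800/1.7320) = 489 × 0.39336 = 192 nm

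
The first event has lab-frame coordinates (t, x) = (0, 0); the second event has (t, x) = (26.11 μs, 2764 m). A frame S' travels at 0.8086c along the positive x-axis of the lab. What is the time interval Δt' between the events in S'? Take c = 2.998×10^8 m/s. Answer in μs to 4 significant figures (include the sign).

Δt' ≈ 31.71 μs

γ = 1/√(1 − 0.8086²) = 1.69964
Δt' = γ(Δt − vΔx/c²) = 1.69964 × (26.11 μs − 0.8086×2764 m / (2.998×10^8 m/s))
= 1.69964 × (18.6551 μs) = 31.71 μs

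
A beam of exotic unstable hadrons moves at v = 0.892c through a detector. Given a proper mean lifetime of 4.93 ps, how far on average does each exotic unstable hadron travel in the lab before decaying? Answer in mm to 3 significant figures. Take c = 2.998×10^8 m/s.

γ = 1/√(1 − 0.892²) = 2.2122
Dilated lifetime: Δt = γτ₀ = 2.2122 × 4.93 ps = 10.906 ps
d = vΔt = 0.892c × 10.906 ps = 2.6742×10^8 m/s × 1.0906×10^-11 s = 2.92 mm

d ≈ 2.92 mm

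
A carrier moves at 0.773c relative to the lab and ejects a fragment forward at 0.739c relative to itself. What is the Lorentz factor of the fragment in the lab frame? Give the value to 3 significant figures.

u_lab = (0.739 + 0.773)/(1 + 0.739×0.773) = 1.512/1.57125 = 0.962293
γ = 1/√(1 − 0.962293²) = 3.68

γ ≈ 3.68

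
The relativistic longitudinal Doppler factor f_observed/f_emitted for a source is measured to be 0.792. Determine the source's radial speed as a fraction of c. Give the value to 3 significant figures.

f_obs/f_src = √((1−β)/(1+β)) = 0.792  ⇒  (1−β)/(1+β) = 0.62726
β = |1 − D²|/(1 + D²) = |1 − 0.62726|/(1 + 0.62726) = 0.229

β ≈ 0.229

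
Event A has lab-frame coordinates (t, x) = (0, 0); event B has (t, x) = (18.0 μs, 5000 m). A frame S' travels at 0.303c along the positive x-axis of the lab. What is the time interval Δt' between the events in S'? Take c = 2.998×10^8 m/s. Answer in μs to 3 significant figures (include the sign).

Δt' ≈ 13.6 μs

γ = 1/√(1 − 0.303²) = 1.0493
Δt' = γ(Δt − vΔx/c²) = 1.0493 × (18.0 μs − 0.303×5000 m / (2.998×10^8 m/s))
= 1.0493 × (12.947 μs) = 13.6 μs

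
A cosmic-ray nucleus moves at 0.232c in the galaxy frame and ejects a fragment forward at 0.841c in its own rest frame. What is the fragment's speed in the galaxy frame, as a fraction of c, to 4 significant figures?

u ≈ 0.8978c

Compose boost 2: (0.841 + 0.232)/(1 + 0.841×0.232) = 1.073/1.19511 = 0.8978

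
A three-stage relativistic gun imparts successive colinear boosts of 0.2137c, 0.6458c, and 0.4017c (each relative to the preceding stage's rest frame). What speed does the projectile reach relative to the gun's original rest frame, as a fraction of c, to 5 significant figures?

u ≈ 0.88766c

Compose boost 2: (0.6458 + 0.2137)/(1 + 0.6458×0.2137) = 0.85950/1.138007 = 0.7552675
Compose boost 3: (0.4017 + 0.7552675)/(1 + 0.4017×0.7552675) = 1.156967/1.303391 = 0.88766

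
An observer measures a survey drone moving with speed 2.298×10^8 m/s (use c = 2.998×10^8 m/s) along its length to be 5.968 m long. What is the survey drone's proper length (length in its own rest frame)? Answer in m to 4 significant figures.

L₀ ≈ 9.293 m

β = v/c = 2.298×10^8 / 2.998×10^8 = 0.766511
γ = 1/√(1 − 0.766511²) = 1.55707
L₀ = γL = 1.55707 × 5.968 = 9.293 m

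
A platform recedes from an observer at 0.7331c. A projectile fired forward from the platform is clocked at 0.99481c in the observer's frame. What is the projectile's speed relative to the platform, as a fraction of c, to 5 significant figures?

u' ≈ 0.96677c

Inverse velocity addition: u' = (u − v)/(1 − uv/c²)
= (0.99481 − 0.7331)/(1 − 0.99481×0.7331) = 0.26171/0.2707048 = 0.96677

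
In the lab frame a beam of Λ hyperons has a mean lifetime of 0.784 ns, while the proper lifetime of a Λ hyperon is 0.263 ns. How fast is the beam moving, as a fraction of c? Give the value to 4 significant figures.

β ≈ 0.9421

γ = Δt/τ₀ = 0.784/0.263 = 2.98099
β = √(1 − 1/γ²) = √(1 − 1/2.98099²) = 0.9421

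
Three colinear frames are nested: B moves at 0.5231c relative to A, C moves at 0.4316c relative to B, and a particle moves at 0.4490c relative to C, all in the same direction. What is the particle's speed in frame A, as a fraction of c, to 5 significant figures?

Compose boost 2: (0.4316 + 0.5231)/(1 + 0.4316×0.5231) = 0.95470/1.225770 = 0.7788574
Compose boost 3: (0.4490 + 0.7788574)/(1 + 0.4490×0.7788574) = 1.227857/1.349707 = 0.90972

u ≈ 0.90972c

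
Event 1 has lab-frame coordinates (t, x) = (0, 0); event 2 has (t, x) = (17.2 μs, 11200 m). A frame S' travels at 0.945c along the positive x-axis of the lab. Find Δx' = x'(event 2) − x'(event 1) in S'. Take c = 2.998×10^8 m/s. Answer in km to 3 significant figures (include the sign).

γ = 1/√(1 − 0.945²) = 3.0574
Δx' = γ(Δx − vΔt) = 3.0574 × (11200 m − 0.945×(2.998×10^8 m/s)×17.2×10^-6 s)
= 3.0574 × (6327.1 m) = 19.3 km

Δx' ≈ 19.3 km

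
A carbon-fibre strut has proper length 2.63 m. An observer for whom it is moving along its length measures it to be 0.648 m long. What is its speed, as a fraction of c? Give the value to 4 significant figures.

γ = L₀/L = 2.63/0.648 = 4.05864
β = √(1 − 1/γ²) = 0.9692

β ≈ 0.9692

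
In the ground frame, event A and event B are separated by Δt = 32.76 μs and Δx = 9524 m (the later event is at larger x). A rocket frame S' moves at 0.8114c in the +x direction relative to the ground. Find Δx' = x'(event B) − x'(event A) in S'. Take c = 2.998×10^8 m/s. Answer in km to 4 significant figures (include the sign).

γ = 1/√(1 − 0.8114²) = 1.71089
Δx' = γ(Δx − vΔt) = 1.71089 × (9524 m − 0.8114×(2.998×10^8 m/s)×32.76×10^-6 s)
= 1.71089 × (1554.88 m) = 2.660 km

Δx' ≈ 2.660 km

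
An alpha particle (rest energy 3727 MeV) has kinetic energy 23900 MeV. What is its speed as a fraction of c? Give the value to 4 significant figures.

γ = 1 + K/(m₀c²) = 1 + 23900/3727 = 7.41266
β = √(1 − 1/γ²) = 0.9909

β ≈ 0.9909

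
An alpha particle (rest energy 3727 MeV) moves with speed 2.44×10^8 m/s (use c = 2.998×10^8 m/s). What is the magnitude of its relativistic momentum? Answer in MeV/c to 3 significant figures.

p ≈ 5220 MeV/c

β = v/c = 2.44×10^8 / 2.998×10^8 = 0.81388
γ = 1/√(1 − 0.81388²) = 1.7211
p = γβm₀c = 1.7211 × 0.81388 × 3727 MeV/c = 5220 MeV/c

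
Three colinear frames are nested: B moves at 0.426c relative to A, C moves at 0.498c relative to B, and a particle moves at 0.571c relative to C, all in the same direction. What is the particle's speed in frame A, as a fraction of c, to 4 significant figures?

Compose boost 2: (0.498 + 0.426)/(1 + 0.498×0.426) = 0.9240/1.21215 = 0.762283
Compose boost 3: (0.571 + 0.762283)/(1 + 0.571×0.762283) = 1.33328/1.43526 = 0.9289

u ≈ 0.9289c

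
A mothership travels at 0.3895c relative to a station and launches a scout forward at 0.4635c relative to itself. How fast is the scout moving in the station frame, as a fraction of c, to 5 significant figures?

u ≈ 0.72255c

Compose boost 2: (0.4635 + 0.3895)/(1 + 0.4635×0.3895) = 0.85300/1.180533 = 0.72255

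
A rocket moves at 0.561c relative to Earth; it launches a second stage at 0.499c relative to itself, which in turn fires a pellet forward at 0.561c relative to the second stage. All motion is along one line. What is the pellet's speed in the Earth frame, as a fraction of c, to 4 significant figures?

u ≈ 0.9485c

Compose boost 2: (0.499 + 0.561)/(1 + 0.499×0.561) = 1.060/1.27994 = 0.828164
Compose boost 3: (0.561 + 0.828164)/(1 + 0.561×0.828164) = 1.38916/1.46460 = 0.9485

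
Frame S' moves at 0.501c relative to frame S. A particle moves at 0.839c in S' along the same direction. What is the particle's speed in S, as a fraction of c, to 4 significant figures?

u ≈ 0.9434c

Relativistic velocity addition: u = (u' + v)/(1 + u'v/c²)
= (0.839 + 0.501)/(1 + 0.839×0.501) = 1.340/1.42034 = 0.9434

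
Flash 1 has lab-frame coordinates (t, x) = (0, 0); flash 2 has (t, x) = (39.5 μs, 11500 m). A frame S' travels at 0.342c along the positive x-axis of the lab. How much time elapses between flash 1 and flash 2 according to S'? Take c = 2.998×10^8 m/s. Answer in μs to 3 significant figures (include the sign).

γ = 1/√(1 − 0.342²) = 1.0642
Δt' = γ(Δt − vΔx/c²) = 1.0642 × (39.5 μs − 0.342×11500 m / (2.998×10^8 m/s))
= 1.0642 × (26.381 μs) = 28.1 μs

Δt' ≈ 28.1 μs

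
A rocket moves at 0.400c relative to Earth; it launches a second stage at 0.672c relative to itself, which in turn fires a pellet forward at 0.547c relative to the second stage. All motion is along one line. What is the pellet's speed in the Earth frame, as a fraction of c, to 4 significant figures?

u ≈ 0.9519c

Compose boost 2: (0.672 + 0.400)/(1 + 0.672×0.400) = 1.072/1.26880 = 0.844893
Compose boost 3: (0.547 + 0.844893)/(1 + 0.547×0.844893) = 1.39189/1.46216 = 0.9519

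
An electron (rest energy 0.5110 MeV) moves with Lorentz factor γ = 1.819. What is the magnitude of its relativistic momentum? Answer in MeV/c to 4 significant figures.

β = √(1 − 1/γ²) = √(1 − 1/1.819²) = 0.835328
p = γβm₀c = 1.819 × 0.835328 × 0.5110 MeV/c = 0.7764 MeV/c

p ≈ 0.7764 MeV/c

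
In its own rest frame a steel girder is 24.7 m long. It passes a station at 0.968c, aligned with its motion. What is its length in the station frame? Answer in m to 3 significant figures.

γ = 1/√(1 − 0.968²) = 3.9849
Length contraction: L = L₀/γ = 24.7/3.9849 = 6.20 m

L ≈ 6.20 m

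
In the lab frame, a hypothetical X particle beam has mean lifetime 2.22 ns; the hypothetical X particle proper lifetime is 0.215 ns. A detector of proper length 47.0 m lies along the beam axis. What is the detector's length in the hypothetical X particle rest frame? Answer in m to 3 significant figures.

L ≈ 4.55 m

Time dilation ⇒ γ = Δt/τ₀ = 2.22/0.215 = 10.326
Length contraction: L = L₀/γ = 47.0/10.326 = 4.55 m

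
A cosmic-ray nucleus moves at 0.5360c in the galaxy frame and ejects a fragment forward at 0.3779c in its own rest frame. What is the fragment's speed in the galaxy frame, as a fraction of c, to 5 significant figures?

Compose boost 2: (0.3779 + 0.5360)/(1 + 0.3779×0.5360) = 0.91390/1.202554 = 0.75997

u ≈ 0.75997c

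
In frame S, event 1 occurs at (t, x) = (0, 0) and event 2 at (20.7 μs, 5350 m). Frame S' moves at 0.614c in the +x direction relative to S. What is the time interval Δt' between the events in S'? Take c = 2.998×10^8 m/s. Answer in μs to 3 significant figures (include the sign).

γ = 1/√(1 − 0.614²) = 1.2669
Δt' = γ(Δt − vΔx/c²) = 1.2669 × (20.7 μs − 0.614×5350 m / (2.998×10^8 m/s))
= 1.2669 × (9.7430 μs) = 12.3 μs

Δt' ≈ 12.3 μs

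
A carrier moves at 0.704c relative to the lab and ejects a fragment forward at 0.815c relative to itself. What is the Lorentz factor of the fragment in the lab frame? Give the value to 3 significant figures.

u_lab = (0.815 + 0.704)/(1 + 0.815×0.704) = 1.519/1.57376 = 0.965204
γ = 1/√(1 − 0.965204²) = 3.82

γ ≈ 3.82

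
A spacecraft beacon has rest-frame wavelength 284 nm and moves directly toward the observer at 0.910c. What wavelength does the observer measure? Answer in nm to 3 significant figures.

λ_obs ≈ 61.6 nm

Relativistic Doppler: λ_obs = λ_src √((1−β)/(1+β))
= 284 × √(0.090000/1.9100) = 284 × 0.21707 = 61.6 nm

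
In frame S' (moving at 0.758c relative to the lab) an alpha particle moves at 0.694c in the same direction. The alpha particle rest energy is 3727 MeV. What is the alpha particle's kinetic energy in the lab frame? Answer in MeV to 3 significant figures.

K ≈ 8380 MeV

u_lab = (0.694 + 0.758)/(1 + 0.694×0.758) = 0.951475
γ = 1/√(1 − 0.951475²) = 3.2496
K = (γ − 1)m₀c² = (3.2496 − 1) × 3727 = 2.2496 × 3727 = 8380 MeV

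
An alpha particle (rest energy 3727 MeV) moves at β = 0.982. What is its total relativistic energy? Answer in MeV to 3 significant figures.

E ≈ 19700 MeV

γ = 1/√(1 − 0.982²) = 5.2943
E = γm₀c² = 5.2943 × 3727 MeV = 19700 MeV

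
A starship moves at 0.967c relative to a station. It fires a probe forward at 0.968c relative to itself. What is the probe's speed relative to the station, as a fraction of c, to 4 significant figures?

u ≈ 0.9995c

Relativistic velocity addition: u = (u' + v)/(1 + u'v/c²)
= (0.968 + 0.967)/(1 + 0.968×0.967) = 1.935/1.93606 = 0.9995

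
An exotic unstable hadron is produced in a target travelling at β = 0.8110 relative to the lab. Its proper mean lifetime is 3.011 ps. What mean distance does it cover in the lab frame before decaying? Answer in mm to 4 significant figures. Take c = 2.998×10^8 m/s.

d ≈ 1.251 mm

γ = 1/√(1 − 0.8110²) = 1.70927
Dilated lifetime: Δt = γτ₀ = 1.70927 × 3.011 ps = 5.14660 ps
d = vΔt = 0.8110c × 5.14660 ps = 2.43138×10^8 m/s × 5.14660×10^-12 s = 1.251 mm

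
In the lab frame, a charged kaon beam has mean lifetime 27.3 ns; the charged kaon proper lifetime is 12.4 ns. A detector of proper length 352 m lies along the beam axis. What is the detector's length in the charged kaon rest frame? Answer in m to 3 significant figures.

Time dilation ⇒ γ = Δt/τ₀ = 27.3/12.4 = 2.2016
Length contraction: L = L₀/γ = 352/2.2016 = 160 m

L ≈ 160 m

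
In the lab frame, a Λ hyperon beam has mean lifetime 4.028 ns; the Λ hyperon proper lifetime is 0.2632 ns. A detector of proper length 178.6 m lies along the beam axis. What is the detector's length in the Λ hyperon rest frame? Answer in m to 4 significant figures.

Time dilation ⇒ γ = Δt/τ₀ = 4.028/0.2632 = 15.3040
Length contraction: L = L₀/γ = 178.6/15.3040 = 11.67 m

L ≈ 11.67 m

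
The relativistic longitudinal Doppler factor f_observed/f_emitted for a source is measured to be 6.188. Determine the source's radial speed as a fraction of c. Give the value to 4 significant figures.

β ≈ 0.9491

f_obs/f_src = √((1+β)/(1−β)) = 6.188  ⇒  (1+β)/(1−β) = 38.2913
β = |1 − D²|/(1 + D²) = |1 − 38.2913|/(1 + 38.2913) = 0.9491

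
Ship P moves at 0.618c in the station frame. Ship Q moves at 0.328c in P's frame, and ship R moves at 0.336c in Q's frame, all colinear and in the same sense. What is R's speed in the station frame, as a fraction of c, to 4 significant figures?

Compose boost 2: (0.328 + 0.618)/(1 + 0.328×0.618) = 0.9460/1.20270 = 0.786561
Compose boost 3: (0.336 + 0.786561)/(1 + 0.336×0.786561) = 1.12256/1.26428 = 0.8879

u ≈ 0.8879c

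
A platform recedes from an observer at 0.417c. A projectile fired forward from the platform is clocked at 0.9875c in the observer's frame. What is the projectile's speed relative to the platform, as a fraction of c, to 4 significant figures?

Inverse velocity addition: u' = (u − v)/(1 − uv/c²)
= (0.9875 − 0.417)/(1 − 0.9875×0.417) = 0.5705/0.588213 = 0.9699

u' ≈ 0.9699c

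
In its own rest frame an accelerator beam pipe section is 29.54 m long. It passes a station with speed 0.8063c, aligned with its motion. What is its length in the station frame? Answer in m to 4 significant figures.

L ≈ 17.47 m

γ = 1/√(1 − 0.8063²) = 1.69060
Length contraction: L = L₀/γ = 29.54/1.69060 = 17.47 m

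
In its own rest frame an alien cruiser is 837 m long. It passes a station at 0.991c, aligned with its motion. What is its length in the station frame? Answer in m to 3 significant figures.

L ≈ 112 m

γ = 1/√(1 − 0.991²) = 7.4704
Length contraction: L = L₀/γ = 837/7.4704 = 112 m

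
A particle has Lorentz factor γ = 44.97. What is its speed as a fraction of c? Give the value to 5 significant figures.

β ≈ 0.99975

β = √(1 − 1/γ²) = √(1 − 1/44.97²) = √(0.9995055) = 0.99975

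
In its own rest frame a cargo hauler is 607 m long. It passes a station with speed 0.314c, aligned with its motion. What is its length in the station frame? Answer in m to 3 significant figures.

γ = 1/√(1 − 0.314²) = 1.0533
Length contraction: L = L₀/γ = 607/1.0533 = 576 m

L ≈ 576 m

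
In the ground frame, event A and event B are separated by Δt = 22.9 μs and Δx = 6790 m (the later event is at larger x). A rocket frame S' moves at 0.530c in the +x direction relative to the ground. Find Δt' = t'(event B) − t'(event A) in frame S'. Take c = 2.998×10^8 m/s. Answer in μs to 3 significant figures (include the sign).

Δt' ≈ 12.8 μs

γ = 1/√(1 − 0.530²) = 1.1792
Δt' = γ(Δt − vΔx/c²) = 1.1792 × (22.9 μs − 0.530×6790 m / (2.998×10^8 m/s))
= 1.1792 × (10.896 μs) = 12.8 μs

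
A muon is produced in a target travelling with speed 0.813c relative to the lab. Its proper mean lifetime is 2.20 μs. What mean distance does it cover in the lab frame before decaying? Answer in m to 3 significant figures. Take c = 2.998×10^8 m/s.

d ≈ 921 m

γ = 1/√(1 − 0.813²) = 1.7174
Dilated lifetime: Δt = γτ₀ = 1.7174 × 2.20 μs = 3.7784 μs
d = vΔt = 0.813c × 3.7784 μs = 2.4374×10^8 m/s × 3.7784×10^-6 s = 921 m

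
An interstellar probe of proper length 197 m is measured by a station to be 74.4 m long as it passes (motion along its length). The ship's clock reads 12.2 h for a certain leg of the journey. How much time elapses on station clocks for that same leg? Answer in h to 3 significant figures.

Length contraction ⇒ γ = L₀/L = 197/74.4 = 2.6478
Time dilation: Δt = γτ₀ = 2.6478 × 12.2 h = 32.3 h

Δt ≈ 32.3 h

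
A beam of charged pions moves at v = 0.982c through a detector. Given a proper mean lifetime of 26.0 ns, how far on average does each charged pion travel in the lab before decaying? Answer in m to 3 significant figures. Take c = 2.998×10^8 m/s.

γ = 1/√(1 − 0.982²) = 5.2943
Dilated lifetime: Δt = γτ₀ = 5.2943 × 26.0 ns = 137.65 ns
d = vΔt = 0.982c × 137.65 ns = 2.9440×10^8 m/s × 1.3765×10^-7 s = 40.5 m

d ≈ 40.5 m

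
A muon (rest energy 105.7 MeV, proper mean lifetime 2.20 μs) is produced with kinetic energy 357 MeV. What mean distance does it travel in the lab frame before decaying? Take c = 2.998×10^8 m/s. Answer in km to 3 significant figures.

γ = 1 + K/(m₀c²) = 1 + 357/105.7 = 4.3775
β = √(1 − 1/γ²) = 0.97356
Dilated lifetime: γτ₀ = 4.3775 × 2.20 μs = 9.6305 μs
d = βc·γτ₀ = 0.97356 × (2.998×10^8 m/s) × 9.6305×10^-6 s = 2.81 km

d ≈ 2.81 km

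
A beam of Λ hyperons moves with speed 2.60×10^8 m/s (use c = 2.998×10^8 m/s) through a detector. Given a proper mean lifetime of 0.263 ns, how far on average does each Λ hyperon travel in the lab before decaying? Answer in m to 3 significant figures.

d ≈ 0.137 m

β = v/c = 2.60×10^8 / 2.998×10^8 = 0.86724
γ = 1/√(1 − 0.86724²) = 2.0085
Dilated lifetime: Δt = γτ₀ = 2.0085 × 0.263 ns = 0.52824 ns
d = vΔt = 0.86724c × 0.52824 ns = 2.6000×10^8 m/s × 5.2824×10^-10 s = 0.137 m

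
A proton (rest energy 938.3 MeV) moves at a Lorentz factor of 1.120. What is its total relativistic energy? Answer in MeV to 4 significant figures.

E ≈ 1051 MeV

γ = 1.120 (given)
E = γm₀c² = 1.120 × 938.3 MeV = 1051 MeV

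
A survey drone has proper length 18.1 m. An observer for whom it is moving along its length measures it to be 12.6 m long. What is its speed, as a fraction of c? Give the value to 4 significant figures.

γ = L₀/L = 18.1/12.6 = 1.43651
β = √(1 − 1/γ²) = 0.7179

β ≈ 0.7179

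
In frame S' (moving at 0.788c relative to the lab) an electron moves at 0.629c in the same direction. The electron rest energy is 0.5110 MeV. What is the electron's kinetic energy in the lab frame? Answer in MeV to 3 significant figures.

K ≈ 1.09 MeV

u_lab = (0.629 + 0.788)/(1 + 0.629×0.788) = 0.947413
γ = 1/√(1 − 0.947413²) = 3.1249
K = (γ − 1)m₀c² = (3.1249 − 1) × 0.5110 = 2.1249 × 0.5110 = 1.09 MeV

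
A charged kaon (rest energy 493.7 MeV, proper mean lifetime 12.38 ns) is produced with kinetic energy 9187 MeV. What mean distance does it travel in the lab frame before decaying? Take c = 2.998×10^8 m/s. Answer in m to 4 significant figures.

d ≈ 72.68 m

γ = 1 + K/(m₀c²) = 1 + 9187/493.7 = 19.6085
β = √(1 − 1/γ²) = 0.998699
Dilated lifetime: γτ₀ = 19.6085 × 12.38 ns = 242.753 ns
d = βc·γτ₀ = 0.998699 × (2.998×10^8 m/s) × 2.42753×10^-7 s = 72.68 m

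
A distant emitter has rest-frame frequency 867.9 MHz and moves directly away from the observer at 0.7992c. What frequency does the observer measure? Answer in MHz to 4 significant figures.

Relativistic Doppler: f_obs = f_src √((1−β)/(1+β))
= 867.9 × √(0.200800/1.79920) = 867.9 × 0.334074 = 289.9 MHz

f_obs ≈ 289.9 MHz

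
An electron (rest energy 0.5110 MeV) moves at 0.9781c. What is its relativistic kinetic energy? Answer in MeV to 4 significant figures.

K ≈ 1.944 MeV

γ = 1/√(1 − 0.9781²) = 4.80456
K = (γ − 1)m₀c² = (4.80456 − 1) × 0.5110 MeV = 3.80456 × 0.5110 MeV = 1.944 MeV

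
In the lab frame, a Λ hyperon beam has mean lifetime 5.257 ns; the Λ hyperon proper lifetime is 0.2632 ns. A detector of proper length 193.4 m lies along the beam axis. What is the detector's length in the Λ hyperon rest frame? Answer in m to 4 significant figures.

Time dilation ⇒ γ = Δt/τ₀ = 5.257/0.2632 = 19.9734
Length contraction: L = L₀/γ = 193.4/19.9734 = 9.683 m

L ≈ 9.683 m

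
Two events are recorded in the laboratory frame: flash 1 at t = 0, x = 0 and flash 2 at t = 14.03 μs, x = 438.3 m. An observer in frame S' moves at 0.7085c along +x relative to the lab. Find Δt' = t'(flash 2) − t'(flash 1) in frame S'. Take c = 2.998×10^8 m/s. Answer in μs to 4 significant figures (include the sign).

Δt' ≈ 18.41 μs

γ = 1/√(1 − 0.7085²) = 1.41701
Δt' = γ(Δt − vΔx/c²) = 1.41701 × (14.03 μs − 0.7085×438.3 m / (2.998×10^8 m/s))
= 1.41701 × (12.9942 μs) = 18.41 μs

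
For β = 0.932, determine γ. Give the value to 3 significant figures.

γ ≈ 2.76

γ = 1/√(1 − β²) = 1/√(1 − 0.932²) = 1/√(0.13138) = 2.76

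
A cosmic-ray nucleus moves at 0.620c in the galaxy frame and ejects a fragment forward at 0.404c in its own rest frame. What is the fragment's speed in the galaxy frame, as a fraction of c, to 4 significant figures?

u ≈ 0.8189c

Compose boost 2: (0.404 + 0.620)/(1 + 0.404×0.620) = 1.024/1.25048 = 0.8189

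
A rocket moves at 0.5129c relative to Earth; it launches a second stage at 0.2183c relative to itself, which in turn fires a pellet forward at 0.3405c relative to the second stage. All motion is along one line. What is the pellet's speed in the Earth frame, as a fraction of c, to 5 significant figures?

u ≈ 0.81548c

Compose boost 2: (0.2183 + 0.5129)/(1 + 0.2183×0.5129) = 0.73120/1.111966 = 0.6575740
Compose boost 3: (0.3405 + 0.6575740)/(1 + 0.3405×0.6575740) = 0.9980740/1.223904 = 0.81548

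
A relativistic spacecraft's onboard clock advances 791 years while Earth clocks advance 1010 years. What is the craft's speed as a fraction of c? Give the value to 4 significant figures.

β ≈ 0.6218

γ = Δt/τ₀ = 1010/791 = 1.27686
β = √(1 − 1/γ²) = √(1 − 1/1.27686²) = 0.6218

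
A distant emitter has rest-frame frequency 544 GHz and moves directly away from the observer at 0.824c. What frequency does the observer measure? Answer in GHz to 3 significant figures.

Relativistic Doppler: f_obs = f_src √((1−β)/(1+β))
= 544 × √(0.17600/1.8240) = 544 × 0.31063 = 169 GHz

f_obs ≈ 169 GHz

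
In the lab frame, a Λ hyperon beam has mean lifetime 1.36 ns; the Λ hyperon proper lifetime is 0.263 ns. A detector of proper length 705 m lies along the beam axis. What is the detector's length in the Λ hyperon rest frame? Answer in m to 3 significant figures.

L ≈ 136 m

Time dilation ⇒ γ = Δt/τ₀ = 1.36/0.263 = 5.1711
Length contraction: L = L₀/γ = 705/5.1711 = 136 m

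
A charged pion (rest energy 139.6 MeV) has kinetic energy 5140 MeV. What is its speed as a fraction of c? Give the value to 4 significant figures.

γ = 1 + K/(m₀c²) = 1 + 5140/139.6 = 37.8195
β = √(1 − 1/γ²) = 0.9997

β ≈ 0.9997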